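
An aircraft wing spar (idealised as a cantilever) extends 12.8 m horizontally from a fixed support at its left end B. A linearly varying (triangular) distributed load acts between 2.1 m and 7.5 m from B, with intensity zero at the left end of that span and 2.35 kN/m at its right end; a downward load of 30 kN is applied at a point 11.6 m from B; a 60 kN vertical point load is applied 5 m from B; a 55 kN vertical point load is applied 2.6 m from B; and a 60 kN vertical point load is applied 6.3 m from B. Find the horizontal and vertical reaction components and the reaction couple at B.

B_x = 0, B_y = 211.3 kN, M_B = 1205 kN·m

Resultant of the triangular load: ½ × 2.35 × 5.4 = 6.345 kN, acting at 5.7 m from B (one-third of the span from the peak).
ΣF_x = 0: B_x = 0.
ΣF_y = 0: B_y − ½·2.35·5.4 − 30 − 60 − 55 − 60 = 0 → B_y = 211.3 kN.
ΣM about B: M_B − (½·2.35·5.4)·5.7 − 30·11.6 − 60·5 − 55·2.6 − 60·6.3 = 0 → M_B = 1205 kN·m.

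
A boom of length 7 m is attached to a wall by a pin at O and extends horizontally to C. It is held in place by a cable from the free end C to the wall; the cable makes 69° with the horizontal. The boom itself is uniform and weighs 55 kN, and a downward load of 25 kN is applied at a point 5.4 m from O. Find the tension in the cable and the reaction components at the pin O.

T = 50.11 kN, O_x = 17.96 kN, O_y = 33.21 kN

ΣM about O: T·sin69°·7 − 55·3.5 − 25·5.4 = 0 → T = 327.5/(7·0.93358) = 50.1143 ≈ 50.11 kN.
ΣF_x = 0: O_x − T·cos69° = 0 → O_x = 50.1143 × 0.358368 = 17.96 kN.
ΣF_y = 0: O_y + T·sin69° − 55 − 25 = 0 → O_y = 80 − 50.1143 × 0.93358 = 33.21 kN.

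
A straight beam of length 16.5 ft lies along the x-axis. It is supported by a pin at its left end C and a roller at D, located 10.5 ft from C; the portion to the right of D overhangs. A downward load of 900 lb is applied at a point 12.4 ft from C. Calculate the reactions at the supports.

C_x = 0, C_y = -162.9 lb, D_y = 1063 lb

Taking moments about C: D_y·10.5 − 900·12.4 = 0 → D_y = 11160/10.5 = 1062.86 ≈ 1063 lb.
ΣF_y = 0: C_y + 1062.86 − 900 = 0 → C_y = -162.9 lb.
ΣF_x = 0: no horizontal applied forces, so C_x = 0.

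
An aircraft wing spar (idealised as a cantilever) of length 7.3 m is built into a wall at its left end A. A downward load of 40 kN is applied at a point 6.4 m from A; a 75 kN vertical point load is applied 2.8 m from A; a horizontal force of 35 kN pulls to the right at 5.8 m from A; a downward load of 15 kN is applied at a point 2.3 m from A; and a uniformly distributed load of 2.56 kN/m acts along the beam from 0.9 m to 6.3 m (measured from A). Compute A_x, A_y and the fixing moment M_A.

A_x = -35.00 kN, A_y = 143.8 kN, M_A = 550.3 kN·m

Resultant of the distributed load: 2.56 × 5.4 = 13.824 kN at 3.6 m from A.
ΣF_x = 0: A_x + 35 = 0 → A_x = -35.00 kN.
ΣF_y = 0: A_y − 40 − 75 − 15 − 2.56·5.4 = 0 → A_y = 143.8 kN.
ΣM about A: M_A − 40·6.4 − 75·2.8 − 15·2.3 − (2.56·5.4)·3.6 = 0 → M_A = 550.3 kN·m.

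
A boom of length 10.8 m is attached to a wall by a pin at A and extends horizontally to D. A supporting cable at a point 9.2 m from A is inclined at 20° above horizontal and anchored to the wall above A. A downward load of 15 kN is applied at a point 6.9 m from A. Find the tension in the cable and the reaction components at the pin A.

ΣM about A: T·sin20°·9.2 − 15·6.9 = 0 → T = 103.5/(9.2·0.34202) = 32.8928 ≈ 32.89 kN.
ΣF_x = 0: A_x − T·cos20° = 0 → A_x = 32.8928 × 0.939693 = 30.91 kN.
ΣF_y = 0: A_y + T·sin20° − 15 = 0 → A_y = 15 − 32.8928 × 0.34202 = 3.750 kN.

T = 32.89 kN, A_x = 30.91 kN, A_y = 3.750 kN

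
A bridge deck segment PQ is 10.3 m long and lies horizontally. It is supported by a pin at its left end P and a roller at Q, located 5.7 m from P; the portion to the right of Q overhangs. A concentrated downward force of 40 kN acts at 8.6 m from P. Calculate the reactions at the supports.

ΣM about P: Q_y·5.7 − 40·8.6 = 0 → Q_y = 344/5.7 = 60.3509 ≈ 60.35 kN.
ΣF_y = 0: P_y + 60.3509 − 40 = 0 → P_y = -20.35 kN.
ΣF_x = 0: no horizontal applied forces, so P_x = 0.

P_x = 0, P_y = -20.35 kN, Q_y = 60.35 kN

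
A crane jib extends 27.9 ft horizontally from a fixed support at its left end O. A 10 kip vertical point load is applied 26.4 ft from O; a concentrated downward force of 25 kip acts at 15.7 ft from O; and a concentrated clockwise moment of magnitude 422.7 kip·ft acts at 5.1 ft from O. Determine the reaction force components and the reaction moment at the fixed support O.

O_x = 0, O_y = 35.00 kip, M_O = 1079 kip·ft

ΣF_x = 0: O_x = 0.
ΣF_y = 0: O_y − 10 − 25 = 0 → O_y = 35.00 kip.
ΣM about O: M_O − 10·26.4 − 25·15.7 − 422.7 = 0 → M_O = 1079 kip·ft.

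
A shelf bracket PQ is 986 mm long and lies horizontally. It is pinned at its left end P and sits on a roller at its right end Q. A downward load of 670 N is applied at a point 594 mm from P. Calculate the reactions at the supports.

Taking moments about P: Q_y·986 − 670·594 = 0 → Q_y = 397980/986 = 403.631 ≈ 403.6 N.
ΣF_y = 0: P_y + 403.631 − 670 = 0 → P_y = 266.4 N.
ΣF_x = 0: no horizontal applied forces, so P_x = 0.

P_x = 0, P_y = 266.4 N, Q_y = 403.6 N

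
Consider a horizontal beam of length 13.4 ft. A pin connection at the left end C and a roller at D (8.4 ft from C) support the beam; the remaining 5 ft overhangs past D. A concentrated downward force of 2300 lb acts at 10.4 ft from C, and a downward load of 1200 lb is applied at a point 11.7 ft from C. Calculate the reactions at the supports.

Taking moments about C: D_y·8.4 − 2300·10.4 − 1200·11.7 = 0 → D_y = 37960/8.4 = 4519.05 ≈ 4519 lb.
ΣF_y = 0: C_y + 4519.05 − 2300 − 1200 = 0 → C_y = -1019 lb.
ΣF_x = 0: no horizontal applied forces, so C_x = 0.

C_x = 0, C_y = -1019 lb, D_y = 4519 lb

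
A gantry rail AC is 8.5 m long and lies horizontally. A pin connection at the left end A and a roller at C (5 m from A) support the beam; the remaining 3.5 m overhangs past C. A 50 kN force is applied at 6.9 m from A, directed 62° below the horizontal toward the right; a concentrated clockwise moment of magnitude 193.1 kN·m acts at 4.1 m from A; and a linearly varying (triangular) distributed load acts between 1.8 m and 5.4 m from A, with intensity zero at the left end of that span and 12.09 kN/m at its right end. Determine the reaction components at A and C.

A_x = -23.47 kN, A_y = -51.91 kN, C_y = 117.8 kN

Resultant of the triangular load: ½ × 12.09 × 3.6 = 21.762 kN, acting at 4.2 m from A (one-third of the span from the peak).
Moments about A: C_y·5 − 50·sin62°·6.9 − 193.1 − (½·12.09·3.6)·4.2 = 0 → C_y = 589.117/5 = 117.823 ≈ 117.8 kN.
ΣF_y = 0: A_y + 117.823 − 50·sin62° − ½·12.09·3.6 = 0 → A_y = -51.91 kN.
ΣF_x = 0: A_x + 50·cos62° = 0 → A_x = -23.47 kN.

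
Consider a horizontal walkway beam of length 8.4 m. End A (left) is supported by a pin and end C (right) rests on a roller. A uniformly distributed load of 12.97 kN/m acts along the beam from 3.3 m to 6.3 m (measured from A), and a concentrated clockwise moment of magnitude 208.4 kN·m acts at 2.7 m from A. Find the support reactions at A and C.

Resultant of the distributed load: 12.97 × 3 = 38.91 kN at 4.8 m from A.
ΣM about A: C_y·8.4 − (12.97·3)·4.8 − 208.4 = 0 → C_y = 395.168/8.4 = 47.0438 ≈ 47.04 kN.
ΣF_y = 0: A_y + 47.0438 − 12.97·3 = 0 → A_y = -8.134 kN.
ΣF_x = 0: no horizontal applied forces, so A_x = 0.

A_x = 0, A_y = -8.134 kN, C_y = 47.04 kN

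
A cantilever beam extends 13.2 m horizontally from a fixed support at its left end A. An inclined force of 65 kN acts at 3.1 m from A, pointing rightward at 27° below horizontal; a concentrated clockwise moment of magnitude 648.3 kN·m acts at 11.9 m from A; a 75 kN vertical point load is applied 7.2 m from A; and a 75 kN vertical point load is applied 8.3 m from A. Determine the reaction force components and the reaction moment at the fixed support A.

ΣF_x = 0: A_x + 65·cos27° = 0 → A_x = -57.92 kN.
ΣF_y = 0: A_y − 65·sin27° − 75 − 75 = 0 → A_y = 179.5 kN.
ΣM about A: M_A − 65·sin27°·3.1 − 648.3 − 75·7.2 − 75·8.3 = 0 → M_A = 1902 kN·m.

A_x = -57.92 kN, A_y = 179.5 kN, M_A = 1902 kN·m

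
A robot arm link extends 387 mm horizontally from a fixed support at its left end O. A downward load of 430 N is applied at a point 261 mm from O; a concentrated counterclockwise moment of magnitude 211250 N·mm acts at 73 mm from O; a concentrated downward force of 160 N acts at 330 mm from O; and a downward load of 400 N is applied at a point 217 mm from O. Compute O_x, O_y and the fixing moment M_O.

ΣF_x = 0: O_x = 0.
ΣF_y = 0: O_y − 430 − 160 − 400 = 0 → O_y = 990.0 N.
ΣM about O: M_O − 430·261 + 211250 − 160·330 − 400·217 = 0 → M_O = 40580 N·mm.

O_x = 0, O_y = 990.0 N, M_O = 40580 N·mm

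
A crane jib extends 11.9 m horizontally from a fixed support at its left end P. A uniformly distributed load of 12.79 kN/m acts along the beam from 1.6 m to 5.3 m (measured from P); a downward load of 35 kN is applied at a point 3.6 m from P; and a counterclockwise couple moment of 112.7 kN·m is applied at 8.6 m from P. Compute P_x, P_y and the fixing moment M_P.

P_x = 0, P_y = 82.32 kN, M_P = 176.6 kN·m

Resultant of the distributed load: 12.79 × 3.7 = 47.323 kN at 3.45 m from P.
ΣF_x = 0: P_x = 0.
ΣF_y = 0: P_y − 12.79·3.7 − 35 = 0 → P_y = 82.32 kN.
ΣM about P: M_P − (12.79·3.7)·3.45 − 35·3.6 + 112.7 = 0 → M_P = 176.6 kN·m.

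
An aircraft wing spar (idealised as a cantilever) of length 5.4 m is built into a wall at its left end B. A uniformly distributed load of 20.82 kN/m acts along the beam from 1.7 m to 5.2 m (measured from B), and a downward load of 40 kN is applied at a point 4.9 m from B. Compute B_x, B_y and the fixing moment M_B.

Resultant of the distributed load: 20.82 × 3.5 = 72.87 kN at 3.45 m from B.
ΣF_x = 0: B_x = 0.
ΣF_y = 0: B_y − 20.82·3.5 − 40 = 0 → B_y = 112.9 kN.
ΣM about B: M_B − (20.82·3.5)·3.45 − 40·4.9 = 0 → M_B = 447.4 kN·m.

B_x = 0, B_y = 112.9 kN, M_B = 447.4 kN·m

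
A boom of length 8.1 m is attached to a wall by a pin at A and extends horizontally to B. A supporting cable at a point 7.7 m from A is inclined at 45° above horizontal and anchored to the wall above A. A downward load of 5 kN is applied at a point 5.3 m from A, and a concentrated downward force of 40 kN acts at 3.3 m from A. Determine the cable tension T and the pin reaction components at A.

T = 29.11 kN, A_x = 20.58 kN, A_y = 24.42 kN

ΣM about A: T·sin45°·7.7 − 5·5.3 − 40·3.3 = 0 → T = 158.5/(7.7·0.707107) = 29.1108 ≈ 29.11 kN.
ΣF_x = 0: A_x − T·cos45° = 0 → A_x = 29.1108 × 0.707107 = 20.58 kN.
ΣF_y = 0: A_y + T·sin45° − 5 − 40 = 0 → A_y = 45 − 29.1108 × 0.707107 = 24.42 kN.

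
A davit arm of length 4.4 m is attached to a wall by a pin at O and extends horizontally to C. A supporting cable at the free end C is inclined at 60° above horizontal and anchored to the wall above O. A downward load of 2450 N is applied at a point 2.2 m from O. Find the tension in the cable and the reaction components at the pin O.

T = 1415 N, O_x = 707.3 N, O_y = 1225 N

ΣM about O: T·sin60°·4.4 − 2450·2.2 = 0 → T = 5390/(4.4·0.866025) = 1414.51 ≈ 1415 N.
ΣF_x = 0: O_x − T·cos60° = 0 → O_x = 1414.51 × 0.5 = 707.3 N.
ΣF_y = 0: O_y + T·sin60° − 2450 = 0 → O_y = 2450 − 1414.51 × 0.866025 = 1225 N.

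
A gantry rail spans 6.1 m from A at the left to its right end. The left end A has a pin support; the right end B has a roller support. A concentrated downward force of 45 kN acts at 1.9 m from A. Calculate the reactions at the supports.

Taking moments about A: B_y·6.1 − 45·1.9 = 0 → B_y = 85.5/6.1 = 14.0164 ≈ 14.02 kN.
ΣF_y = 0: A_y + 14.0164 − 45 = 0 → A_y = 30.98 kN.
ΣF_x = 0: no horizontal applied forces, so A_x = 0.

A_x = 0, A_y = 30.98 kN, B_y = 14.02 kN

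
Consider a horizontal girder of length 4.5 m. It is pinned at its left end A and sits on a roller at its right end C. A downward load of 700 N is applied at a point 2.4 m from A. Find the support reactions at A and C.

ΣM about A: C_y·4.5 − 700·2.4 = 0 → C_y = 1680/4.5 = 373.333 ≈ 373.3 N.
ΣF_y = 0: A_y + 373.333 − 700 = 0 → A_y = 326.7 N.
ΣF_x = 0: no horizontal applied forces, so A_x = 0.

A_x = 0, A_y = 326.7 N, C_y = 373.3 N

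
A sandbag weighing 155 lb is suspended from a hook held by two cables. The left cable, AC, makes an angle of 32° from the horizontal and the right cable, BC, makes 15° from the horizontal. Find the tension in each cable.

ΣF_x = 0: −T_AC·cos32° + T_BC·cos15° = 0 → T_BC = 0.877964·T_AC.
ΣF_y = 0: T_AC·sin32° + T_BC·sin15° = 155.
Substitute: T_AC·(0.529919 + 0.877964·0.258819) = 155 → T_AC = 204.714 ≈ 204.7 lb.
Then T_BC = 0.877964 × 204.714 = 179.7 lb.

T_AC = 204.7 lb, T_BC = 179.7 lb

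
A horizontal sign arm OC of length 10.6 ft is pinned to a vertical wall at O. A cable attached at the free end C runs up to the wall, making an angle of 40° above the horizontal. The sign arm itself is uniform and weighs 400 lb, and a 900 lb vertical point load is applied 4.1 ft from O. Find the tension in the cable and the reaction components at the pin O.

T = 852.7 lb, O_x = 653.2 lb, O_y = 751.9 lb

ΣM about O: T·sin40°·10.6 − 400·5.3 − 900·4.1 = 0 → T = 5810/(10.6·0.642788) = 852.712 ≈ 852.7 lb.
ΣF_x = 0: O_x − T·cos40° = 0 → O_x = 852.712 × 0.766044 = 653.2 lb.
ΣF_y = 0: O_y + T·sin40° − 400 − 900 = 0 → O_y = 1300 − 852.712 × 0.642788 = 751.9 lb.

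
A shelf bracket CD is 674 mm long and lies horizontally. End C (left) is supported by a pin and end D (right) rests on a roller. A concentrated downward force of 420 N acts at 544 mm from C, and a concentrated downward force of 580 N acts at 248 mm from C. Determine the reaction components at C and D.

ΣM about C: D_y·674 − 420·544 − 580·248 = 0 → D_y = 372320/674 = 552.404 ≈ 552.4 N.
ΣF_y = 0: C_y + 552.404 − 420 − 580 = 0 → C_y = 447.6 N.
ΣF_x = 0: no horizontal applied forces, so C_x = 0.

C_x = 0, C_y = 447.6 N, D_y = 552.4 N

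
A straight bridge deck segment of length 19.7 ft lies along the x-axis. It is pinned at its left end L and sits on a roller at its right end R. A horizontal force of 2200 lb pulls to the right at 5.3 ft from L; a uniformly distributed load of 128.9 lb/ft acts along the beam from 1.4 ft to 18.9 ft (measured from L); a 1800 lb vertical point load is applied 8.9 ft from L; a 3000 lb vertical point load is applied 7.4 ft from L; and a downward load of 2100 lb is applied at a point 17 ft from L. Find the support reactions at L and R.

Resultant of the distributed load: 128.9 × 17.5 = 2255.75 lb at 10.15 ft from L.
ΣM about L: R_y·19.7 − (128.9·17.5)·10.15 − 1800·8.9 − 3000·7.4 − 2100·17 = 0 → R_y = 96815.8625/19.7 = 4914.51 ≈ 4915 lb.
ΣF_y = 0: L_y + 4914.51 − 128.9·17.5 − 1800 − 3000 − 2100 = 0 → L_y = 4241 lb.
ΣF_x = 0: L_x + 2200 = 0 → L_x = -2200 lb.

L_x = -2200 lb, L_y = 4241 lb, R_y = 4915 lb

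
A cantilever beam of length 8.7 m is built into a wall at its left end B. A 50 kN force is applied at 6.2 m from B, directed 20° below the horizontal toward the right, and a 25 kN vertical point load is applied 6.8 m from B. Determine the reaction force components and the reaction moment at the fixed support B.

B_x = -46.98 kN, B_y = 42.10 kN, M_B = 276.0 kN·m

ΣF_x = 0: B_x + 50·cos20° = 0 → B_x = -46.98 kN.
ΣF_y = 0: B_y − 50·sin20° − 25 = 0 → B_y = 42.10 kN.
ΣM about B: M_B − 50·sin20°·6.2 − 25·6.8 = 0 → M_B = 276.0 kN·m.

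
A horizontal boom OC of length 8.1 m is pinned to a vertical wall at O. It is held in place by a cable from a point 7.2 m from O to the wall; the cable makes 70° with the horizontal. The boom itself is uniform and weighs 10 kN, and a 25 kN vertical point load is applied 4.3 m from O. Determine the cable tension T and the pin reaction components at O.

T = 21.87 kN, O_x = 7.482 kN, O_y = 14.44 kN

ΣM about O: T·sin70°·7.2 − 10·4.05 − 25·4.3 = 0 → T = 148/(7.2·0.939693) = 21.8748 ≈ 21.87 kN.
ΣF_x = 0: O_x − T·cos70° = 0 → O_x = 21.8748 × 0.34202 = 7.482 kN.
ΣF_y = 0: O_y + T·sin70° − 10 − 25 = 0 → O_y = 35 − 21.8748 × 0.939693 = 14.44 kN.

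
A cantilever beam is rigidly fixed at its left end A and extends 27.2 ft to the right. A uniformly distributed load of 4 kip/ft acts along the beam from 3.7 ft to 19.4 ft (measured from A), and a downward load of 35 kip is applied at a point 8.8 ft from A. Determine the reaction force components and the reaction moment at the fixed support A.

Resultant of the distributed load: 4 × 15.7 = 62.8 kip at 11.55 ft from A.
ΣF_x = 0: A_x = 0.
ΣF_y = 0: A_y − 4·15.7 − 35 = 0 → A_y = 97.80 kip.
ΣM about A: M_A − (4·15.7)·11.55 − 35·8.8 = 0 → M_A = 1033 kip·ft.

A_x = 0, A_y = 97.80 kip, M_A = 1033 kip·ft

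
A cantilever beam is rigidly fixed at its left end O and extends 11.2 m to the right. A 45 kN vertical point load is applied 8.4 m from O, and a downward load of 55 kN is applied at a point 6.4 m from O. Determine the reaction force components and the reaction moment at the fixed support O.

ΣF_x = 0: O_x = 0.
ΣF_y = 0: O_y − 45 − 55 = 0 → O_y = 100.0 kN.
ΣM about O: M_O − 45·8.4 − 55·6.4 = 0 → M_O = 730.0 kN·m.

O_x = 0, O_y = 100.0 kN, M_O = 730.0 kN·m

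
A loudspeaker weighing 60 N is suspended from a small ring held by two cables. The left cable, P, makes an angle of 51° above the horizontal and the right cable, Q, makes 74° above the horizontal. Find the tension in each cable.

T_P = 20.19 N, T_Q = 46.10 N

ΣF_x = 0: −T_P·cos51° + T_Q·cos74° = 0 → T_Q = 2.28315·T_P.
ΣF_y = 0: T_P·sin51° + T_Q·sin74° = 60.
Substitute: T_P·(0.777146 + 2.28315·0.961262) = 60 → T_P = 20.1894 ≈ 20.19 N.
Then T_Q = 2.28315 × 20.1894 = 46.10 N.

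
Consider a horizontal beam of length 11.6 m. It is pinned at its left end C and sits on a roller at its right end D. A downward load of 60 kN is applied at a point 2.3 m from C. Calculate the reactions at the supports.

ΣM about C: D_y·11.6 − 60·2.3 = 0 → D_y = 138/11.6 = 11.8966 ≈ 11.90 kN.
ΣF_y = 0: C_y + 11.8966 − 60 = 0 → C_y = 48.10 kN.
ΣF_x = 0: no horizontal applied forces, so C_x = 0.

C_x = 0, C_y = 48.10 kN, D_y = 11.90 kN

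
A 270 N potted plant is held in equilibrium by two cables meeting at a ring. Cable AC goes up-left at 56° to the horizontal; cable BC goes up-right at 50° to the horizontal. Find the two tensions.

ΣF_x = 0: −T_AC·cos56° + T_BC·cos50° = 0 → T_BC = 0.86995·T_AC.
ΣF_y = 0: T_AC·sin56° + T_BC·sin50° = 270.
Substitute: T_AC·(0.829038 + 0.86995·0.766044) = 270 → T_AC = 180.547 ≈ 180.5 N.
Then T_BC = 0.86995 × 180.547 = 157.1 N.

T_AC = 180.5 N, T_BC = 157.1 N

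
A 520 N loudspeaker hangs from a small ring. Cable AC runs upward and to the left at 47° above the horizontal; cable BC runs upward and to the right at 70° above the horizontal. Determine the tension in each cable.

T_AC = 199.6 N, T_BC = 398.0 N

ΣF_x = 0: −T_AC·cos47° + T_BC·cos70° = 0 → T_BC = 1.99403·T_AC.
ΣF_y = 0: T_AC·sin47° + T_BC·sin70° = 520.
Substitute: T_AC·(0.731354 + 1.99403·0.939693) = 520 → T_AC = 199.606 ≈ 199.6 N.
Then T_BC = 1.99403 × 199.606 = 398.0 N.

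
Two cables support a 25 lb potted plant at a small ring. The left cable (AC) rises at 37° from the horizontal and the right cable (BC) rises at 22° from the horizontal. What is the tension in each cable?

ΣF_x = 0: −T_AC·cos37° + T_BC·cos22° = 0 → T_BC = 0.861356·T_AC.
ΣF_y = 0: T_AC·sin37° + T_BC·sin22° = 25.
Substitute: T_AC·(0.601815 + 0.861356·0.374607) = 25 → T_AC = 27.0421 ≈ 27.04 lb.
Then T_BC = 0.861356 × 27.0421 = 23.29 lb.

T_AC = 27.04 lb, T_BC = 23.29 lb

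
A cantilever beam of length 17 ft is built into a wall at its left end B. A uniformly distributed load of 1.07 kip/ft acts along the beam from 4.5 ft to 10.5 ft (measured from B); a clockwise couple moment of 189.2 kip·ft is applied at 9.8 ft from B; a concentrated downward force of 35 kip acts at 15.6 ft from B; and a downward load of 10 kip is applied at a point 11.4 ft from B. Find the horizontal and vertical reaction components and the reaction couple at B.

B_x = 0, B_y = 51.42 kip, M_B = 897.4 kip·ft

Resultant of the distributed load: 1.07 × 6 = 6.42 kip at 7.5 ft from B.
ΣF_x = 0: B_x = 0.
ΣF_y = 0: B_y − 1.07·6 − 35 − 10 = 0 → B_y = 51.42 kip.
ΣM about B: M_B − (1.07·6)·7.5 − 189.2 − 35·15.6 − 10·11.4 = 0 → M_B = 897.4 kip·ft.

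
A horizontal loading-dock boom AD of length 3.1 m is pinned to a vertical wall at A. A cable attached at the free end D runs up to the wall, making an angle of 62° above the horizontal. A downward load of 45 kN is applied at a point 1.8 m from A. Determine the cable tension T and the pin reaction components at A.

ΣM about A: T·sin62°·3.1 − 45·1.8 = 0 → T = 81/(3.1·0.882948) = 29.5929 ≈ 29.59 kN.
ΣF_x = 0: A_x − T·cos62° = 0 → A_x = 29.5929 × 0.469472 = 13.89 kN.
ΣF_y = 0: A_y + T·sin62° − 45 = 0 → A_y = 45 − 29.5929 × 0.882948 = 18.87 kN.

T = 29.59 kN, A_x = 13.89 kN, A_y = 18.87 kN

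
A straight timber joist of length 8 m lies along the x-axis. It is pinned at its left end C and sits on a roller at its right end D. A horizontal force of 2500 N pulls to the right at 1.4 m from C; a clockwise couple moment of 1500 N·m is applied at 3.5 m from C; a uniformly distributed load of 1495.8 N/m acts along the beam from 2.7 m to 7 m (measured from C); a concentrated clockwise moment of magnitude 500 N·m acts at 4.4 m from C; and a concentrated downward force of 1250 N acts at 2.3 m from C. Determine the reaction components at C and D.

C_x = -2500 N, C_y = 3173 N, D_y = 4509 N

Resultant of the distributed load: 1495.8 × 4.3 = 6431.94 N at 4.85 m from C.
Taking moments about C: D_y·8 − 1500 − (1495.8·4.3)·4.85 − 500 − 1250·2.3 = 0 → D_y = 36069.909/8 = 4508.74 ≈ 4509 N.
ΣF_y = 0: C_y + 4508.74 − 1495.8·4.3 − 1250 = 0 → C_y = 3173 N.
ΣF_x = 0: C_x + 2500 = 0 → C_x = -2500 N.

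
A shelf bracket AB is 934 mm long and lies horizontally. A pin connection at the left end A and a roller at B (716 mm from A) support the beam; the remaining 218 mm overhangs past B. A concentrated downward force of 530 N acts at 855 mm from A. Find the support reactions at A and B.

Taking moments about A: B_y·716 − 530·855 = 0 → B_y = 453150/716 = 632.891 ≈ 632.9 N.
ΣF_y = 0: A_y + 632.891 − 530 = 0 → A_y = -102.9 N.
ΣF_x = 0: no horizontal applied forces, so A_x = 0.

A_x = 0, A_y = -102.9 N, B_y = 632.9 N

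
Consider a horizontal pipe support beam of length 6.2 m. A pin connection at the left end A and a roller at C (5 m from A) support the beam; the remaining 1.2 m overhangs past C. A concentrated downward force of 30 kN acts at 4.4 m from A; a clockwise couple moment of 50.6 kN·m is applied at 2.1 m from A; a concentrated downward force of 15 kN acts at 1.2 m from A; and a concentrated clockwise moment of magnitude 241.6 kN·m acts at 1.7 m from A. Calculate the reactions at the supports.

A_x = 0, A_y = -43.44 kN, C_y = 88.44 kN

Taking moments about A: C_y·5 − 30·4.4 − 50.6 − 15·1.2 − 241.6 = 0 → C_y = 442.2/5 = 88.44 kN.
ΣF_y = 0: A_y + 88.44 − 30 − 15 = 0 → A_y = -43.44 kN.
ΣF_x = 0: no horizontal applied forces, so A_x = 0.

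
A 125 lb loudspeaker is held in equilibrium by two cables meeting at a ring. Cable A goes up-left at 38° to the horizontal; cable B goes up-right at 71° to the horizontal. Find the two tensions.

T_A = 43.04 lb, T_B = 104.2 lb

ΣF_x = 0: −T_A·cos38° + T_B·cos71° = 0 → T_B = 2.42042·T_A.
ΣF_y = 0: T_A·sin38° + T_B·sin71° = 125.
Substitute: T_A·(0.615661 + 2.42042·0.945519) = 125 → T_A = 43.0409 ≈ 43.04 lb.
Then T_B = 2.42042 × 43.0409 = 104.2 lb.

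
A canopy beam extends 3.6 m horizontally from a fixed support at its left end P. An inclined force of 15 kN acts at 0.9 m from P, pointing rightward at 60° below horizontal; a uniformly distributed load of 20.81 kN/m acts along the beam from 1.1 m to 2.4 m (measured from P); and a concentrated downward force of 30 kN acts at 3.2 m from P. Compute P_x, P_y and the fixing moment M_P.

Resultant of the distributed load: 20.81 × 1.3 = 27.053 kN at 1.75 m from P.
ΣF_x = 0: P_x + 15·cos60° = 0 → P_x = -7.500 kN.
ΣF_y = 0: P_y − 15·sin60° − 20.81·1.3 − 30 = 0 → P_y = 70.04 kN.
ΣM about P: M_P − 15·sin60°·0.9 − (20.81·1.3)·1.75 − 30·3.2 = 0 → M_P = 155.0 kN·m.

P_x = -7.500 kN, P_y = 70.04 kN, M_P = 155.0 kN·m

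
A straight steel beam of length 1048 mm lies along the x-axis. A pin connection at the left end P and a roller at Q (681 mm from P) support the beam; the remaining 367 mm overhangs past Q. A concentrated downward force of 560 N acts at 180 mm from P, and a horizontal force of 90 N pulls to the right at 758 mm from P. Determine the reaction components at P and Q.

P_x = -90.00 N, P_y = 412.0 N, Q_y = 148.0 N

Moments about P: Q_y·681 − 560·180 = 0 → Q_y = 100800/681 = 148.018 ≈ 148.0 N.
ΣF_y = 0: P_y + 148.018 − 560 = 0 → P_y = 412.0 N.
ΣF_x = 0: P_x + 90 = 0 → P_x = -90.00 N.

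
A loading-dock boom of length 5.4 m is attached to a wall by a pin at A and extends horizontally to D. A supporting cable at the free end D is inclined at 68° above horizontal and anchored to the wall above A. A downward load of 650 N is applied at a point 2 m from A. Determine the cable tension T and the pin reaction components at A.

ΣM about A: T·sin68°·5.4 − 650·2 = 0 → T = 1300/(5.4·0.927184) = 259.647 ≈ 259.6 N.
ΣF_x = 0: A_x − T·cos68° = 0 → A_x = 259.647 × 0.374607 = 97.27 N.
ΣF_y = 0: A_y + T·sin68° − 650 = 0 → A_y = 650 − 259.647 × 0.927184 = 409.3 N.

T = 259.6 N, A_x = 97.27 N, A_y = 409.3 N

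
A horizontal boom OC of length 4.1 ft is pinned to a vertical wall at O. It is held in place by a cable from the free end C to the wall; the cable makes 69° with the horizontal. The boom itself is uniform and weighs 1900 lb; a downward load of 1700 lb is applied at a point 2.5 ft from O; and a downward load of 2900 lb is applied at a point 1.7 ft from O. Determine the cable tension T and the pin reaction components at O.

T = 3416 lb, O_x = 1224 lb, O_y = 3311 lb

ΣM about O: T·sin69°·4.1 − 1900·2.05 − 1700·2.5 − 2900·1.7 = 0 → T = 13075/(4.1·0.93358) = 3415.91 ≈ 3416 lb.
ΣF_x = 0: O_x − T·cos69° = 0 → O_x = 3415.91 × 0.358368 = 1224 lb.
ΣF_y = 0: O_y + T·sin69° − 1900 − 1700 − 2900 = 0 → O_y = 6500 − 3415.91 × 0.93358 = 3311 lb.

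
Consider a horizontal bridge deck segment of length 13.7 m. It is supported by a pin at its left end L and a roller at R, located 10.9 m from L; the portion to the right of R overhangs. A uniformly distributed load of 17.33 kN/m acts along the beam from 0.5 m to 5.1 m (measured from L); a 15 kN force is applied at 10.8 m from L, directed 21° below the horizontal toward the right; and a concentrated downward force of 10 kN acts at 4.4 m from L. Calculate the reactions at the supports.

L_x = -14.00 kN, L_y = 65.25 kN, R_y = 29.84 kN

Resultant of the distributed load: 17.33 × 4.6 = 79.718 kN at 2.8 m from L.
Taking moments about L: R_y·10.9 − (17.33·4.6)·2.8 − 15·sin21°·10.8 − 10·4.4 = 0 → R_y = 325.266/10.9 = 29.8409 ≈ 29.84 kN.
ΣF_y = 0: L_y + 29.8409 − 17.33·4.6 − 15·sin21° − 10 = 0 → L_y = 65.25 kN.
ΣF_x = 0: L_x + 15·cos21° = 0 → L_x = -14.00 kN.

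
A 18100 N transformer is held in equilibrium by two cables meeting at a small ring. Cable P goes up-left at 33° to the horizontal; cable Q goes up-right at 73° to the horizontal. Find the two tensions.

ΣF_x = 0: −T_P·cos33° + T_Q·cos73° = 0 → T_Q = 2.86851·T_P.
ΣF_y = 0: T_P·sin33° + T_Q·sin73° = 18100.
Substitute: T_P·(0.544639 + 2.86851·0.956305) = 18100 → T_P = 5505.19 ≈ 5505 N.
Then T_Q = 2.86851 × 5505.19 = 15790 N.

T_P = 5505 N, T_Q = 15790 N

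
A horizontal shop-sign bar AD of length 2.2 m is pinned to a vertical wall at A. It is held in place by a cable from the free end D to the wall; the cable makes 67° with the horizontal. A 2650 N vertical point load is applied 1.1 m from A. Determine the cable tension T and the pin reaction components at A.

ΣM about A: T·sin67°·2.2 − 2650·1.1 = 0 → T = 2915/(2.2·0.920505) = 1439.43 ≈ 1439 N.
ΣF_x = 0: A_x − T·cos67° = 0 → A_x = 1439.43 × 0.390731 = 562.4 N.
ΣF_y = 0: A_y + T·sin67° − 2650 = 0 → A_y = 2650 − 1439.43 × 0.920505 = 1325 N.

T = 1439 N, A_x = 562.4 N, A_y = 1325 N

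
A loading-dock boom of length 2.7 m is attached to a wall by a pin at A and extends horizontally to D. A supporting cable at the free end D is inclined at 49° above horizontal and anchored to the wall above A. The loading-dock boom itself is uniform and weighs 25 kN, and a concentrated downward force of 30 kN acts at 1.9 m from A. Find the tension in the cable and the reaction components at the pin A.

T = 44.54 kN, A_x = 29.22 kN, A_y = 21.39 kN

ΣM about A: T·sin49°·2.7 − 25·1.35 − 30·1.9 = 0 → T = 90.75/(2.7·0.75471) = 44.5351 ≈ 44.54 kN.
ΣF_x = 0: A_x − T·cos49° = 0 → A_x = 44.5351 × 0.656059 = 29.22 kN.
ΣF_y = 0: A_y + T·sin49° − 25 − 30 = 0 → A_y = 55 − 44.5351 × 0.75471 = 21.39 kN.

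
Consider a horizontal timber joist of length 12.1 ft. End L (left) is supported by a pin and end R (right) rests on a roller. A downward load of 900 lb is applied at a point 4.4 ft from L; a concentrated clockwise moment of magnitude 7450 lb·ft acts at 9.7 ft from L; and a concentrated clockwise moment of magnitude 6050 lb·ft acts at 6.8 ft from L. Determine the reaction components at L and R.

L_x = 0, L_y = -543.0 lb, R_y = 1443 lb

Moments about L: R_y·12.1 − 900·4.4 − 7450 − 6050 = 0 → R_y = 17460/12.1 = 1442.98 ≈ 1443 lb.
ΣF_y = 0: L_y + 1442.98 − 900 = 0 → L_y = -543.0 lb.
ΣF_x = 0: no horizontal applied forces, so L_x = 0.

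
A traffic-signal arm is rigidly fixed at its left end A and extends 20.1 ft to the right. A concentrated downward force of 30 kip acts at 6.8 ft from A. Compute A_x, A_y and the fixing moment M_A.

A_x = 0, A_y = 30.00 kip, M_A = 204.0 kip·ft

ΣF_x = 0: A_x = 0.
ΣF_y = 0: A_y − 30 = 0 → A_y = 30.00 kip.
ΣM about A: M_A − 30·6.8 = 0 → M_A = 204.0 kip·ft.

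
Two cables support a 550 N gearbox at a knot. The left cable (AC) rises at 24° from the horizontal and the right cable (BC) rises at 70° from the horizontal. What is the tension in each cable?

T_AC = 188.6 N, T_BC = 503.7 N

ΣF_x = 0: −T_AC·cos24° + T_BC·cos70° = 0 → T_BC = 2.67103·T_AC.
ΣF_y = 0: T_AC·sin24° + T_BC·sin70° = 550.
Substitute: T_AC·(0.406737 + 2.67103·0.939693) = 550 → T_AC = 188.57 ≈ 188.6 N.
Then T_BC = 2.67103 × 188.57 = 503.7 N.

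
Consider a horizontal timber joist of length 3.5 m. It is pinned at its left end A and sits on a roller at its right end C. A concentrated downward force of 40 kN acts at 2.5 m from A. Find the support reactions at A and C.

A_x = 0, A_y = 11.43 kN, C_y = 28.57 kN

ΣM about A: C_y·3.5 − 40·2.5 = 0 → C_y = 100/3.5 = 28.5714 ≈ 28.57 kN.
ΣF_y = 0: A_y + 28.5714 − 40 = 0 → A_y = 11.43 kN.
ΣF_x = 0: no horizontal applied forces, so A_x = 0.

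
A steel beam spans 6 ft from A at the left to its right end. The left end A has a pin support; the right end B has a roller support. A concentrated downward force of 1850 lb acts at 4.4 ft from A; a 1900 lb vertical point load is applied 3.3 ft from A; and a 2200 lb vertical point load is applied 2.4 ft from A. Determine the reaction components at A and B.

A_x = 0, A_y = 2668 lb, B_y = 3282 lb

Moments about A: B_y·6 − 1850·4.4 − 1900·3.3 − 2200·2.4 = 0 → B_y = 19690/6 = 3281.67 ≈ 3282 lb.
ΣF_y = 0: A_y + 3281.67 − 1850 − 1900 − 2200 = 0 → A_y = 2668 lb.
ΣF_x = 0: no horizontal applied forces, so A_x = 0.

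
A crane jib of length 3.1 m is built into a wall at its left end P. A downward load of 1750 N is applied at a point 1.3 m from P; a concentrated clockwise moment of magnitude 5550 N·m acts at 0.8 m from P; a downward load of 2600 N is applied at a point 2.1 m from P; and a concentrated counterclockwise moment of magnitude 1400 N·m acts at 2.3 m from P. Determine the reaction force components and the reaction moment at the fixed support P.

P_x = 0, P_y = 4350 N, M_P = 11880 N·m

ΣF_x = 0: P_x = 0.
ΣF_y = 0: P_y − 1750 − 2600 = 0 → P_y = 4350 N.
ΣM about P: M_P − 1750·1.3 − 5550 − 2600·2.1 + 1400 = 0 → M_P = 11880 N·m.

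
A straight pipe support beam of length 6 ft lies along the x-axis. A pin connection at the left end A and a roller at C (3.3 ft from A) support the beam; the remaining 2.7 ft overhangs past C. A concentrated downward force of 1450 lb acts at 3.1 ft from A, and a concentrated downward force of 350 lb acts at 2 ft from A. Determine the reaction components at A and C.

A_x = 0, A_y = 225.8 lb, C_y = 1574 lb

ΣM about A: C_y·3.3 − 1450·3.1 − 350·2 = 0 → C_y = 5195/3.3 = 1574.24 ≈ 1574 lb.
ΣF_y = 0: A_y + 1574.24 − 1450 − 350 = 0 → A_y = 225.8 lb.
ΣF_x = 0: no horizontal applied forces, so A_x = 0.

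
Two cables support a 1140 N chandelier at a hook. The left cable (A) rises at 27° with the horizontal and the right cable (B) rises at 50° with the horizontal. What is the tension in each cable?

ΣF_x = 0: −T_A·cos27° + T_B·cos50° = 0 → T_B = 1.38616·T_A.
ΣF_y = 0: T_A·sin27° + T_B·sin50° = 1140.
Substitute: T_A·(0.45399 + 1.38616·0.766044) = 1140 → T_A = 752.054 ≈ 752.1 N.
Then T_B = 1.38616 × 752.054 = 1042 N.

T_A = 752.1 N, T_B = 1042 N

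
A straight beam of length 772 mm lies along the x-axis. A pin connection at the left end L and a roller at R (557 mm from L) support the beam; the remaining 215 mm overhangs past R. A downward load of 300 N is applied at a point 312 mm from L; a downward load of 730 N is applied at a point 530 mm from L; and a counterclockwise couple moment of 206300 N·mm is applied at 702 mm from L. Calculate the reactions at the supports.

L_x = 0, L_y = 537.7 N, R_y = 492.3 N

Taking moments about L: R_y·557 − 300·312 − 730·530 + 206300 = 0 → R_y = 274200/557 = 492.28 ≈ 492.3 N.
ΣF_y = 0: L_y + 492.28 − 300 − 730 = 0 → L_y = 537.7 N.
ΣF_x = 0: no horizontal applied forces, so L_x = 0.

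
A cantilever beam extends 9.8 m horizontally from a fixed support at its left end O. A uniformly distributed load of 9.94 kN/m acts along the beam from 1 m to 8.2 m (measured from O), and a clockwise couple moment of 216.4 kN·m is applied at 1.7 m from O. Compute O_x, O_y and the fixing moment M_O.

Resultant of the distributed load: 9.94 × 7.2 = 71.568 kN at 4.6 m from O.
ΣF_x = 0: O_x = 0.
ΣF_y = 0: O_y − 9.94·7.2 = 0 → O_y = 71.57 kN.
ΣM about O: M_O − (9.94·7.2)·4.6 − 216.4 = 0 → M_O = 545.6 kN·m.

O_x = 0, O_y = 71.57 kN, M_O = 545.6 kN·m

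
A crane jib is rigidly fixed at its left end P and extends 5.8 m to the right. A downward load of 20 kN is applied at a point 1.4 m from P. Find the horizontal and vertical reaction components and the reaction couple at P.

ΣF_x = 0: P_x = 0.
ΣF_y = 0: P_y − 20 = 0 → P_y = 20.00 kN.
ΣM about P: M_P − 20·1.4 = 0 → M_P = 28.00 kN·m.

P_x = 0, P_y = 20.00 kN, M_P = 28.00 kN·m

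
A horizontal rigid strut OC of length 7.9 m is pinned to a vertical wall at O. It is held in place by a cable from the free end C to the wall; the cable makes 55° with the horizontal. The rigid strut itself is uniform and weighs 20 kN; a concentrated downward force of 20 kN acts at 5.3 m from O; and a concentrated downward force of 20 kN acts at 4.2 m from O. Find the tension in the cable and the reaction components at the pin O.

ΣM about O: T·sin55°·7.9 − 20·3.95 − 20·5.3 − 20·4.2 = 0 → T = 269/(7.9·0.819152) = 41.5681 ≈ 41.57 kN.
ΣF_x = 0: O_x − T·cos55° = 0 → O_x = 41.5681 × 0.573576 = 23.84 kN.
ΣF_y = 0: O_y + T·sin55° − 20 − 20 − 20 = 0 → O_y = 60 − 41.5681 × 0.819152 = 25.95 kN.

T = 41.57 kN, O_x = 23.84 kN, O_y = 25.95 kN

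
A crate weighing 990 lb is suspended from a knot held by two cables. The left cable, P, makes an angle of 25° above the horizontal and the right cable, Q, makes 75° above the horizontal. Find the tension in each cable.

T_P = 260.2 lb, T_Q = 911.1 lb

ΣF_x = 0: −T_P·cos25° + T_Q·cos75° = 0 → T_Q = 3.5017·T_P.
ΣF_y = 0: T_P·sin25° + T_Q·sin75° = 990.
Substitute: T_P·(0.422618 + 3.5017·0.965926) = 990 → T_P = 260.184 ≈ 260.2 lb.
Then T_Q = 3.5017 × 260.184 = 911.1 lb.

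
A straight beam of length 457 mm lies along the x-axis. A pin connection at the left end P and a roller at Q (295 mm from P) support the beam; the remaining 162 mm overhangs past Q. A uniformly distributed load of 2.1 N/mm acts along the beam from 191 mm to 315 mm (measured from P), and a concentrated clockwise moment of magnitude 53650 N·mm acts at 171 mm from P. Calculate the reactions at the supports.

Resultant of the distributed load: 2.1 × 124 = 260.4 N at 253 mm from P.
Taking moments about P: Q_y·295 − (2.1·124)·253 − 53650 = 0 → Q_y = 119531.2/295 = 405.191 ≈ 405.2 N.
ΣF_y = 0: P_y + 405.191 − 2.1·124 = 0 → P_y = -144.8 N.
ΣF_x = 0: no horizontal applied forces, so P_x = 0.

P_x = 0, P_y = -144.8 N, Q_y = 405.2 N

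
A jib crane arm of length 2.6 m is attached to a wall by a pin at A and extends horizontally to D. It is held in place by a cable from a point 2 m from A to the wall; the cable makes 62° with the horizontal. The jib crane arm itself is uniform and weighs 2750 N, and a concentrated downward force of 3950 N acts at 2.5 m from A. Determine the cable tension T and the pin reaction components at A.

T = 7617 N, A_x = 3576 N, A_y = -25.00 N

ΣM about A: T·sin62°·2 − 2750·1.3 − 3950·2.5 = 0 → T = 13450/(2·0.882948) = 7616.53 ≈ 7617 N.
ΣF_x = 0: A_x − T·cos62° = 0 → A_x = 7616.53 × 0.469472 = 3576 N.
ΣF_y = 0: A_y + T·sin62° − 2750 − 3950 = 0 → A_y = 6700 − 7616.53 × 0.882948 = -25.00 N.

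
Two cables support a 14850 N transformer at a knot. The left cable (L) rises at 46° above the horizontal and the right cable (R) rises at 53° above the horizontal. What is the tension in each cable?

T_L = 9048 N, T_R = 10440 N

ΣF_x = 0: −T_L·cos46° + T_R·cos53° = 0 → T_R = 1.15427·T_L.
ΣF_y = 0: T_L·sin46° + T_R·sin53° = 14850.
Substitute: T_L·(0.71934 + 1.15427·0.798636) = 14850 → T_L = 9048.36 ≈ 9048 N.
Then T_R = 1.15427 × 9048.36 = 10440 N.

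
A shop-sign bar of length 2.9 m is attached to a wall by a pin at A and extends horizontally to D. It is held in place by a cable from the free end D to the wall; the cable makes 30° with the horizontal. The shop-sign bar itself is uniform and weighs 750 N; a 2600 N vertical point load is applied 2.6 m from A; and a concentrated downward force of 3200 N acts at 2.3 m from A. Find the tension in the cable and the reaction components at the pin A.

ΣM about A: T·sin30°·2.9 − 750·1.45 − 2600·2.6 − 3200·2.3 = 0 → T = 15207.5/(2.9·0.5) = 10487.9 ≈ 10490 N.
ΣF_x = 0: A_x − T·cos30° = 0 → A_x = 10487.9 × 0.866025 = 9083 N.
ΣF_y = 0: A_y + T·sin30° − 750 − 2600 − 3200 = 0 → A_y = 6550 − 10487.9 × 0.5 = 1306 N.

T = 10490 N, A_x = 9083 N, A_y = 1306 N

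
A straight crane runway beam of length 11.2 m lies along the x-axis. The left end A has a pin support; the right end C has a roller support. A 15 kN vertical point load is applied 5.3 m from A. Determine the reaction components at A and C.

Taking moments about A: C_y·11.2 − 15·5.3 = 0 → C_y = 79.5/11.2 = 7.09821 ≈ 7.098 kN.
ΣF_y = 0: A_y + 7.09821 − 15 = 0 → A_y = 7.902 kN.
ΣF_x = 0: no horizontal applied forces, so A_x = 0.

A_x = 0, A_y = 7.902 kN, C_y = 7.098 kN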